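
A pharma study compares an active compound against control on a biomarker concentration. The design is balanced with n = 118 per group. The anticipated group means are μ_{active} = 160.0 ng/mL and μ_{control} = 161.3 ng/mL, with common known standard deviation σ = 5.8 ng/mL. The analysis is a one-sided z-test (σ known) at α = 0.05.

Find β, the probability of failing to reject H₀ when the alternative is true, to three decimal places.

β ≈ 0.469

Standardized effect: d = |μ_{active} − μ_{control}| / σ = |160.0 − 161.3| / 5.8 = 0.2241
Noncentrality parameter: δ = d·√(n/2) = 0.2241 × √(118/2) = 1.7216
Critical value for a one-sided test at α = 0.05: z_α = 1.645.
Power = Φ(δ − 1.645) = Φ(0.077) = 0.5306.
Type II error: β = 1 − power = 1 − 0.5306 = 0.4694.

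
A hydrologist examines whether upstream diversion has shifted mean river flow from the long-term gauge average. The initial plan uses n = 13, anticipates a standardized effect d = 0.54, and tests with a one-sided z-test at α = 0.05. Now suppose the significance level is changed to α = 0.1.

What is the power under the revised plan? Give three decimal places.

Power ≈ 0.747

δ = d·√n = 0.54 × √13 = 1.9470 (unchanged). New critical value: z_{0.1} = 1.282.
Revised power = Φ(δ − 1.282) = Φ(0.665) = 0.7471.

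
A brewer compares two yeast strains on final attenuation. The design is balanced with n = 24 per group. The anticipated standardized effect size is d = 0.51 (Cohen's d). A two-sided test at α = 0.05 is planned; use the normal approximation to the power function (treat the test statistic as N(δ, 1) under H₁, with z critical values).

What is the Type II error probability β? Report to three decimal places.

Noncentrality parameter: λ = d·√(n/2) = 0.51 × √(24/2) = 1.7667
Two-sided α = 0.05 → critical value z_{0.025} = 1.960.
Power = Φ(λ − 1.960) + Φ(−λ − 1.960) = Φ(-0.193) + Φ(-3.727) = 0.4234 + 0.0001 = 0.4235.
Type II error: β = 1 − power = 1 − 0.4235 = 0.5765.

β ≈ 0.577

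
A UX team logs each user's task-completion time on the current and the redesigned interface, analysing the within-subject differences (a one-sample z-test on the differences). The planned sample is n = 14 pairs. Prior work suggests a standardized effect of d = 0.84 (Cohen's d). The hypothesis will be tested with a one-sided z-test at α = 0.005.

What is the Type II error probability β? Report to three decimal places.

β ≈ 0.285

Noncentrality parameter: δ = d·√n = 0.84 × √14 = 3.1430
Critical value for a one-sided test at α = 0.005: z_α = 2.576.
Power = P(Z > 2.576 − δ) = Φ(0.567) = 0.7147.
Type II error: β = 1 − power = 1 − 0.7147 = 0.2853.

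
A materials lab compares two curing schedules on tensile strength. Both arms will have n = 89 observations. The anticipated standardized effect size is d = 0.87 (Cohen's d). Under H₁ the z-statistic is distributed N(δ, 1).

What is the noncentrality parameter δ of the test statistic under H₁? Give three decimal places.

δ = d·√(n/2) = 0.87 × √(89/2) = 5.8036

δ ≈ 5.804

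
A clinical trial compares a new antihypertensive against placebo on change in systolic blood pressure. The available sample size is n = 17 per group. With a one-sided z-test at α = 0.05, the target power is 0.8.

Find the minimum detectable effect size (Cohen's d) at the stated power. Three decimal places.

Need Φ(δ − 1.645) = 0.8, so δ = 1.645 + 0.842 = 2.486.
δ = d·√(n/2) ⇒ d = δ/√(n/2) = 2.486/√(17/2) = 0.8529.

d ≈ 0.853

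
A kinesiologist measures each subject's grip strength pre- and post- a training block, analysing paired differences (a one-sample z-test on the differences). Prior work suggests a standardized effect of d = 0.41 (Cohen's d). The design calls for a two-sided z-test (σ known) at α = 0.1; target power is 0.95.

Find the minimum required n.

n = 65

Set Φ(δ − 1.645) = 0.95; then δ − 1.645 = Φ⁻¹(0.95) = 1.645, giving δ = 3.290.
(For δ > 0 the lower-tail rejection region contributes negligibly to power, so the one-term inversion is standard.)
δ = d·√n ⇒ n = (δ/d)² = (3.290 / 0.41)² = 64.38.
Rounding up, n = 65.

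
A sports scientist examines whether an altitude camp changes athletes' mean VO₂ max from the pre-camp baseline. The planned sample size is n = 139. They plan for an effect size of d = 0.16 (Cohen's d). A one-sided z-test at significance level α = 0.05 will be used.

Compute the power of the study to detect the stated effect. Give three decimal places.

Noncentrality parameter: δ = d·√n = 0.16 × √139 = 1.8864
Critical value for a one-sided test at α = 0.05: z_α = 1.645.
Power = P(Z > 1.645 − δ) = Φ(0.242) = 0.5954.

Power ≈ 0.595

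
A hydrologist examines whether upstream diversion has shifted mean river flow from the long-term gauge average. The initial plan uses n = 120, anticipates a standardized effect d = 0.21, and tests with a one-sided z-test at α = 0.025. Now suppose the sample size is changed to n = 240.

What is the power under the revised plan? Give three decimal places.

With n = 240: δ = d·√n = 0.21 × √240 = 3.2533. Critical value z_{0.025} = 1.960.
Revised power = P(Z > 1.960 − δ) = Φ(1.293) = 0.9021.

Power ≈ 0.902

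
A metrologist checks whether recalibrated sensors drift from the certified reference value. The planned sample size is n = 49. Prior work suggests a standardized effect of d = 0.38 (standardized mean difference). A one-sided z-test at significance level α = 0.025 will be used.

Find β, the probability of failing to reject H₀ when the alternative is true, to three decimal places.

β ≈ 0.242

Noncentrality parameter: λ = d·√n = 0.38 × √49 = 2.6600
Critical value for a one-sided test at α = 0.025: z_α = 1.960.
Power = Φ(λ − 1.960) = Φ(0.700) = 0.7580.
Type II error: β = 1 − power = 1 − 0.7580 = 0.2420.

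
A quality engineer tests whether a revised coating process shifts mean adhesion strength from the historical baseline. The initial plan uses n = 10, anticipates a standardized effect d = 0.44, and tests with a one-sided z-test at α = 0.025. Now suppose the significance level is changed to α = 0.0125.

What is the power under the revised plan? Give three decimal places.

Power ≈ 0.198

δ = d·√n = 0.44 × √10 = 1.3914 (unchanged). New critical value: z_{0.0125} = 2.241.
Revised power = P(Z > 2.241 − δ) = Φ(-0.850) = 0.1977.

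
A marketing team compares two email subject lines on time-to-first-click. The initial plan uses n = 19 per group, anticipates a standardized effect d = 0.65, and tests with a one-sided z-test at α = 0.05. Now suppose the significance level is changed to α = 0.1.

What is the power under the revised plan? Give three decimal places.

Power ≈ 0.765

δ = d·√(n/2) = 0.65 × √(19/2) = 2.0034 (unchanged). New critical value: z_{0.1} = 1.282.
Revised power = Φ(δ − 1.282) = Φ(0.722) = 0.7648.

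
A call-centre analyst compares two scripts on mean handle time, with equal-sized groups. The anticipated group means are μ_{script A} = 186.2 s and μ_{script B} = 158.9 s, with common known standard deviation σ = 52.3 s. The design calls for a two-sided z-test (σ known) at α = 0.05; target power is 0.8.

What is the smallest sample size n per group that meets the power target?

Standardized effect: d = |μ_{script A} − μ_{script B}| / σ = |186.2 − 158.9| / 52.3 = 0.5220
For power 0.8 need Φ(δ − z_{0.025}) = 0.8, so δ = z_{0.025} + z_{0.20} = 1.960 + 0.842 = 2.802.
(For δ > 0 the lower-tail rejection region contributes negligibly to power, so the one-term inversion is standard.)
δ = d·√(n/2) ⇒ n = 2(δ/d)² = 2 × (2.802 / 0.5220)² = 57.61.
Round up to the next whole unit.

n = 58 per group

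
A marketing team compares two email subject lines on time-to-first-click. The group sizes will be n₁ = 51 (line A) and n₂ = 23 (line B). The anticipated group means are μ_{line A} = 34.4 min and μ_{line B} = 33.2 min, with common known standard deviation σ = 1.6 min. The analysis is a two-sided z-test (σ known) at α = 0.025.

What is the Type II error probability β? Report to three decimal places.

Standardized effect: d = |μ_{line A} − μ_{line B}| / σ = |34.4 − 33.2| / 1.6 = 0.7500
Noncentrality parameter: δ = d / √(1/n₁ + 1/n₂) = 0.7500 / √(1/51 + 1/23) = 2.9860
Critical value for a two-sided test at α = 0.025: z_{α/2} = 2.241.
Power = Φ(δ − 2.241) + Φ(−δ − 2.241) = Φ(0.745) + Φ(-5.227) = 0.7718 + 0.0000 = 0.7718.
Type II error: β = 1 − power = 1 − 0.7718 = 0.2282.

β ≈ 0.228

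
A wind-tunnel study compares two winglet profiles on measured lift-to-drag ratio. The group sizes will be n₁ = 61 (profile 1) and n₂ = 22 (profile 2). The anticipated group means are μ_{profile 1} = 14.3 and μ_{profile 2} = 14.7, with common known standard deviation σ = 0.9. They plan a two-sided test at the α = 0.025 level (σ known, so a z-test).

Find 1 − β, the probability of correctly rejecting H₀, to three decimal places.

Power ≈ 0.325

Standardized effect: d = |μ_{profile 1} − μ_{profile 2}| / σ = |14.3 − 14.7| / 0.9 = 0.4444
Noncentrality parameter: δ = d / √(1/n₁ + 1/n₂) = 0.4444 / √(1/61 + 1/22) = 1.7871
Two-sided α = 0.025 → critical value z_{0.0125} = 2.241.
Power = Φ(δ − 2.241) + Φ(−δ − 2.241) = Φ(-0.454) + Φ(-4.029) = 0.3248 + 0.0000 = 0.3248.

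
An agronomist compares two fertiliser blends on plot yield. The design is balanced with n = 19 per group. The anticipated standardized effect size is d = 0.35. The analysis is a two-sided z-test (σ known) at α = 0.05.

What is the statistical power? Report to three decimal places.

Noncentrality parameter: δ = d·√(n/2) = 0.35 × √(19/2) = 1.0788
Critical value for a two-sided test at α = 0.05: z_{α/2} = 1.960.
Power = Φ(δ − 1.960) + Φ(−δ − 1.960) = Φ(-0.881) + Φ(-3.039) = 0.1891 + 0.0012 = 0.1903.

Power ≈ 0.190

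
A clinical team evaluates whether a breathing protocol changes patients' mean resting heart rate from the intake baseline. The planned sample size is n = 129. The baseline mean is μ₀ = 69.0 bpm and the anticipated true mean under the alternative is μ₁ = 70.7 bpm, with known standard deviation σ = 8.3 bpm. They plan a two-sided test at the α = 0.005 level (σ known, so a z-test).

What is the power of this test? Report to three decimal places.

Standardized effect: d = |μ₁ − μ₀| / σ = |70.7 − 69.0| / 8.3 = 0.2048
Noncentrality parameter: δ = d·√n = 0.2048 × √129 = 2.3263
Two-sided α = 0.005 → critical value z_{0.0025} = 2.807.
Power = Φ(δ − 2.807) + Φ(−δ − 2.807) = Φ(-0.481) + Φ(-5.133) = 0.3154 + 0.0000 = 0.3154.

Power ≈ 0.315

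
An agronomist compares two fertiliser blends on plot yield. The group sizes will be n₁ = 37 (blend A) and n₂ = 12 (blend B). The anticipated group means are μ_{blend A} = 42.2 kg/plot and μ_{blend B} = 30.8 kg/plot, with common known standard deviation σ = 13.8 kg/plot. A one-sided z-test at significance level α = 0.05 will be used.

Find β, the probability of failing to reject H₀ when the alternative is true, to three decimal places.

Standardized effect: d = |μ_{blend A} − μ_{blend B}| / σ = |42.2 − 30.8| / 13.8 = 0.8261
Noncentrality parameter: δ = d / √(1/n₁ + 1/n₂) = 0.8261 / √(1/37 + 1/12) = 2.4867
One-sided α = 0.05 → critical value z_{0.05} = 1.645.
Power = Φ(δ − 1.645) = Φ(0.842) = 0.8001.
Type II error: β = 1 − power = 1 − 0.8001 = 0.1999.

β ≈ 0.200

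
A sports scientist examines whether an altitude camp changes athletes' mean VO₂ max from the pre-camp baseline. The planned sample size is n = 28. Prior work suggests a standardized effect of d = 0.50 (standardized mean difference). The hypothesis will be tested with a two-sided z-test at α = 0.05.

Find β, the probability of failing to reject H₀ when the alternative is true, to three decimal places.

β ≈ 0.246

Noncentrality parameter: δ = d·√n = 0.50 × √28 = 2.6458
Two-sided α = 0.05 → critical value z_{0.025} = 1.960.
Power = Φ(δ − 1.960) + Φ(−δ − 1.960) = Φ(0.686) + Φ(-4.606) = 0.7536 + 0.0000 = 0.7536.
Type II error: β = 1 − power = 1 − 0.7536 = 0.2464.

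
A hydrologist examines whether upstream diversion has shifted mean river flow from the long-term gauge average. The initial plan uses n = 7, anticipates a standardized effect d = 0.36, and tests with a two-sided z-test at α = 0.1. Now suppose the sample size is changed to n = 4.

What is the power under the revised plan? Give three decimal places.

With n = 4: δ = d·√n = 0.36 × √4 = 0.7200. Critical value z_{0.05} = 1.645.
Revised power = Φ(δ − 1.645) + Φ(−δ − 1.645) = Φ(-0.925) + Φ(-2.365) = 0.1775 + 0.0090 = 0.1865.

Power ≈ 0.187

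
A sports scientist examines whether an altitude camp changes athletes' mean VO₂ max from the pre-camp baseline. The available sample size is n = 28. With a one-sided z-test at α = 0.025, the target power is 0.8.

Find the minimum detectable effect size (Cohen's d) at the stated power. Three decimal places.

d ≈ 0.529

Required noncentrality: δ = z_{0.025} + z_{0.20} = 1.960 + 0.842 = 2.802.
δ = d·√n ⇒ d = δ/√n = 2.802/√28 = 0.5294.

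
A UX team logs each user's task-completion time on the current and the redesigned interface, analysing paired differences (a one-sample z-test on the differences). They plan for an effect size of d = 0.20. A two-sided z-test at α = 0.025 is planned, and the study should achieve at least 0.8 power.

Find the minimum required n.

Set Φ(δ − 2.241) = 0.8; then δ − 2.241 = Φ⁻¹(0.8) = 0.842, giving δ = 3.083.
(For δ > 0 the lower-tail rejection region contributes negligibly to power, so the one-term inversion is standard.)
δ = d·√n ⇒ n = (δ/d)² = (3.083 / 0.20)² = 237.63.
Rounding up, n = 238.

n = 238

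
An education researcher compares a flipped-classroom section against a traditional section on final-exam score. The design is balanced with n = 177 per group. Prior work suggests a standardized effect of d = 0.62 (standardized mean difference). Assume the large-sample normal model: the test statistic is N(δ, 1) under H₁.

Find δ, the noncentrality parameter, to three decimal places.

δ ≈ 5.833

δ = d·√(n/2) = 0.62 × √(177/2) = 5.8326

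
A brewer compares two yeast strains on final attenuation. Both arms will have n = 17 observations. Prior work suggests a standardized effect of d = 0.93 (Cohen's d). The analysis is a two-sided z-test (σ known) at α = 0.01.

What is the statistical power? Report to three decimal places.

Noncentrality parameter: δ = d·√(n/2) = 0.93 × √(17/2) = 2.7114
Two-sided α = 0.01 → critical value z_{0.005} = 2.576.
Power = Φ(δ − 2.576) + Φ(−δ − 2.576) = Φ(0.136) + Φ(-5.287) = 0.5539 + 0.0000 = 0.5539.

Power ≈ 0.554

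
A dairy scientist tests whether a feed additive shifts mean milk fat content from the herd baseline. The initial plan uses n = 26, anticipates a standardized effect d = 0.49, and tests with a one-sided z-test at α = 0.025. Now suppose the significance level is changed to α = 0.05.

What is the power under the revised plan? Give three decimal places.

Power ≈ 0.803

δ = d·√n = 0.49 × √26 = 2.4985 (unchanged). New critical value: z_{0.05} = 1.645.
Revised power = Φ(δ − 1.645) = Φ(0.854) = 0.8034.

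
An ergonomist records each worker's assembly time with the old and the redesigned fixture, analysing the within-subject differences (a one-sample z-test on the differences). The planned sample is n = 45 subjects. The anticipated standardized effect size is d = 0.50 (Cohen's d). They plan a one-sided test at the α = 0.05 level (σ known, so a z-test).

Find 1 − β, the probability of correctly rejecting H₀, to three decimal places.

Power ≈ 0.956

Noncentrality parameter: δ = d·√n = 0.50 × √45 = 3.3541
One-sided α = 0.05 → critical value z_{0.05} = 1.645.
Power = P(Z > 1.645 − δ) = Φ(1.709) = 0.9563.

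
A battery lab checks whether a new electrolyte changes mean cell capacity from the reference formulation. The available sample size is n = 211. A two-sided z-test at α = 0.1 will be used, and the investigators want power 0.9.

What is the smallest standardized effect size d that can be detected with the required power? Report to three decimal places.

Need Φ(δ − 1.645) = 0.9, so δ = 1.645 + 1.282 = 2.926.
(The second rejection-region term Φ(−δ − z_{α/2}) is negligible and dropped.)
δ = d·√n ⇒ d = δ/√n = 2.926/√211 = 0.2015.

d ≈ 0.201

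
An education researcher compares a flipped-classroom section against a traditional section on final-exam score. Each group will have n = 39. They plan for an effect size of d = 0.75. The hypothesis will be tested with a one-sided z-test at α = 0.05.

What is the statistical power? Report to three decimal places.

Power ≈ 0.952

Noncentrality parameter: δ = d·√(n/2) = 0.75 × √(39/2) = 3.3119
One-sided α = 0.05 → critical value z_{0.05} = 1.645.
Power = P(Z > 1.645 − δ) = Φ(1.667) = 0.9522.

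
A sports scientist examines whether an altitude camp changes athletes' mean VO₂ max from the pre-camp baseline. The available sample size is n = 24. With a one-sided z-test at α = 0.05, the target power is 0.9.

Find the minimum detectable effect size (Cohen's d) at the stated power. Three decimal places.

Need Φ(δ − 1.645) = 0.9, so δ = 1.645 + 1.282 = 2.926.
δ = d·√n ⇒ d = δ/√n = 2.926/√24 = 0.5973.

d ≈ 0.597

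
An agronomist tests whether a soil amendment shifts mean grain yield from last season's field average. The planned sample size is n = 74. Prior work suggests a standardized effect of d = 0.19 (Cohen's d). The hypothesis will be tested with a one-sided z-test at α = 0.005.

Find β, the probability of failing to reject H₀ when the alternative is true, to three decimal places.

Noncentrality parameter: δ = d·√n = 0.19 × √74 = 1.6344
Critical value for a one-sided test at α = 0.005: z_α = 2.576.
Power = Φ(δ − 2.576) = Φ(-0.941) = 0.1733.
Type II error: β = 1 − power = 1 − 0.1733 = 0.8267.

β ≈ 0.827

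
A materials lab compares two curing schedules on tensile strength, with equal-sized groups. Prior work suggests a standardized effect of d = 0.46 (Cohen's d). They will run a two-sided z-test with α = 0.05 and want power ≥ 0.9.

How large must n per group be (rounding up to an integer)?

For power 0.9 need Φ(δ − z_{0.025}) = 0.9, so δ = z_{0.025} + z_{0.10} = 1.960 + 1.282 = 3.242.
(For δ > 0 the lower-tail rejection region contributes negligibly to power, so the one-term inversion is standard.)
δ = d·√(n/2) ⇒ n = 2(δ/d)² = 2 × (3.242 / 0.46)² = 99.31.
Rounding up, n = 100 per group.

n = 100 per group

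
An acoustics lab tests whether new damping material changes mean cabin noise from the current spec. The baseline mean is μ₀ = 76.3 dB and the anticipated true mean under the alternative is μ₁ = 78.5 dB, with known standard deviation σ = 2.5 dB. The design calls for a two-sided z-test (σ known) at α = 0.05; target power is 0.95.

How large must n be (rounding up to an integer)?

Standardized effect: d = |μ₁ − μ₀| / σ = |78.5 − 76.3| / 2.5 = 0.8800
Set Φ(δ − 1.960) = 0.95; then δ − 1.960 = Φ⁻¹(0.95) = 1.645, giving δ = 3.605.
(Ignoring the negligible lower-tail rejection probability gives the usual closed-form inversion.)
δ = d·√n ⇒ n = (δ/d)² = (3.605 / 0.8800)² = 16.78.
Round up to the next whole unit.

n = 17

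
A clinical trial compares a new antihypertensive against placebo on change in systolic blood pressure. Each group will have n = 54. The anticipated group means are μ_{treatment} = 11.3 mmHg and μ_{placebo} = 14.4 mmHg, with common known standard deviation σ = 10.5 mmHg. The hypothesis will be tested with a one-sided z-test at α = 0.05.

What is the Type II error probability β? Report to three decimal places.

β ≈ 0.544

Standardized effect: d = |μ_{treatment} − μ_{placebo}| / σ = |11.3 − 14.4| / 10.5 = 0.2952
Noncentrality parameter: δ = d·√(n/2) = 0.2952 × √(54/2) = 1.5341
One-sided α = 0.05 → critical value z_{0.05} = 1.645.
Power = Φ(δ − 1.645) = Φ(-0.111) = 0.4559.
Type II error: β = 1 − power = 1 − 0.4559 = 0.5441.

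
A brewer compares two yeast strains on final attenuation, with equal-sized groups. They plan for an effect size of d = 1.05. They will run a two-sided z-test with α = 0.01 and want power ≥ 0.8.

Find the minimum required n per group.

For power 0.8 need Φ(δ − z_{0.005}) = 0.8, so δ = z_{0.005} + z_{0.20} = 2.576 + 0.842 = 3.417.
(Ignoring the negligible lower-tail rejection probability gives the usual closed-form inversion.)
δ = d·√(n/2) ⇒ n = 2(δ/d)² = 2 × (3.417 / 1.05)² = 21.19.
Rounding up, n = 22 per group.

n = 22 per group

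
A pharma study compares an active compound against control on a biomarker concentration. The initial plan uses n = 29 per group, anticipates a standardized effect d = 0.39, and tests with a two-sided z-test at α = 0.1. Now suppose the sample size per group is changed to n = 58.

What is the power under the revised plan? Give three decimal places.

With n = 58 per group: δ = d·√(n/2) = 0.39 × √(58/2) = 2.1002. Critical value z_{0.05} = 1.645.
Revised power = Φ(δ − 1.645) + Φ(−δ − 1.645) = Φ(0.455) + Φ(-3.745) = 0.6756 + 0.0001 = 0.6757.

Power ≈ 0.676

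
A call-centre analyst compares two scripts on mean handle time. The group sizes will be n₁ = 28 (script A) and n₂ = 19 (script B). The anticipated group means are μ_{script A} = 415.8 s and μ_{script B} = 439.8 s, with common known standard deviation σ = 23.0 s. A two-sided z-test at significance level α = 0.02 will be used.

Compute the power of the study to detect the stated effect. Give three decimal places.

Power ≈ 0.882

Standardized effect: d = |μ_{script A} − μ_{script B}| / σ = |415.8 − 439.8| / 23.0 = 1.0435
Noncentrality parameter: δ = d / √(1/n₁ + 1/n₂) = 1.0435 / √(1/28 + 1/19) = 3.5107
Two-sided α = 0.02 → critical value z_{0.01} = 2.326.
Power = Φ(δ − 2.326) + Φ(−δ − 2.326) = Φ(1.184) + Φ(-5.837) = 0.8819 + 0.0000 = 0.8819.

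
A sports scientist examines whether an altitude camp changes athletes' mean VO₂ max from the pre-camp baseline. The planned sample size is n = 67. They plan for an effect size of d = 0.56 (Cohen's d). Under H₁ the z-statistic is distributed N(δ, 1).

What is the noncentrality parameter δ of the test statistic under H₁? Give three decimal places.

The noncentrality parameter scales effect size by the design's sample-size factor: δ = d·√n = 0.56 × √67 = 4.5838

δ ≈ 4.584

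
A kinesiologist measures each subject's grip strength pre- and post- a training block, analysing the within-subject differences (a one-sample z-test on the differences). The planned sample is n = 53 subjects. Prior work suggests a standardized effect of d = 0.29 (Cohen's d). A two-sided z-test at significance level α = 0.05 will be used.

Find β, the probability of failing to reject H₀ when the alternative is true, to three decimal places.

Noncentrality parameter: λ = d·√n = 0.29 × √53 = 2.1112
Two-sided α = 0.05 → critical value z_{0.025} = 1.960.
Power = Φ(λ − 1.960) + Φ(−λ − 1.960) = Φ(0.151) + Φ(-4.071) = 0.5601 + 0.0000 = 0.5601.
Type II error: β = 1 − power = 1 − 0.5601 = 0.4399.

β ≈ 0.440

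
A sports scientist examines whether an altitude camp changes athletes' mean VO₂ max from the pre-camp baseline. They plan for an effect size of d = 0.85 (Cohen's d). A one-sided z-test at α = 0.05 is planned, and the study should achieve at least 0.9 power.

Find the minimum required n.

Set Φ(δ − 1.645) = 0.9; then δ − 1.645 = Φ⁻¹(0.9) = 1.282, giving δ = 2.926.
δ = d·√n ⇒ n = (δ/d)² = (2.926 / 0.85)² = 11.85.
Round up to the next whole unit.

n = 12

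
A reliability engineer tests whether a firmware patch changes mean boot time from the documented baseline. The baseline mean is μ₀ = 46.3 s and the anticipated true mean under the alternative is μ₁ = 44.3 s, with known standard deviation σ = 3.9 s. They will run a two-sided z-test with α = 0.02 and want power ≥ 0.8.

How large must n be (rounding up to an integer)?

Standardized effect: d = |μ₁ − μ₀| / σ = |44.3 − 46.3| / 3.9 = 0.5128
Set Φ(δ − 2.326) = 0.8; then δ − 2.326 = Φ⁻¹(0.8) = 0.842, giving δ = 3.168.
(Ignoring the negligible lower-tail rejection probability gives the usual closed-form inversion.)
δ = d·√n ⇒ n = (δ/d)² = (3.168 / 0.5128)² = 38.16.
Round up to the next whole unit.

n = 39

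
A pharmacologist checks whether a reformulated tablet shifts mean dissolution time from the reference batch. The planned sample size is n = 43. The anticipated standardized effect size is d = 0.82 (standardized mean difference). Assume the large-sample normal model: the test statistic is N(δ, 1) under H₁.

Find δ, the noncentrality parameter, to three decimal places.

δ = d·√n = 0.82 × √43 = 5.3771

δ ≈ 5.377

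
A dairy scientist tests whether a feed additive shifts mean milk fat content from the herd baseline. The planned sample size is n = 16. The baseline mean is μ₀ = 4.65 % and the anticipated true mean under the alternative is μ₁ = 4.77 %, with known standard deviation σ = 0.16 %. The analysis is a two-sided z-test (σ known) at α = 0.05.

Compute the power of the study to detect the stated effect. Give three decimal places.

Standardized effect: d = |μ₁ − μ₀| / σ = |4.77 − 4.65| / 0.16 = 0.7500
Noncentrality parameter: δ = d·√n = 0.7500 × √16 = 3.0000
Two-sided α = 0.05 → critical value z_{0.025} = 1.960.
Power = Φ(δ − 1.960) + Φ(−δ − 1.960) = Φ(1.040) + Φ(-4.960) = 0.8508 + 0.0000 = 0.8508.

Power ≈ 0.851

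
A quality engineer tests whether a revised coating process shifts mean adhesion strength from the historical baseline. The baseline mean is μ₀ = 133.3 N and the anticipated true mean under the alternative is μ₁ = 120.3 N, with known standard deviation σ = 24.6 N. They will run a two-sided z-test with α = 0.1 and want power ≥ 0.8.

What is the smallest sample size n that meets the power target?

n = 23

Standardized effect: d = |μ₁ − μ₀| / σ = |120.3 − 133.3| / 24.6 = 0.5285
For power 0.8 need Φ(δ − z_{0.05}) = 0.8, so δ = z_{0.05} + z_{0.20} = 1.645 + 0.842 = 2.486.
(For δ > 0 the lower-tail rejection region contributes negligibly to power, so the one-term inversion is standard.)
δ = d·√n ⇒ n = (δ/d)² = (2.486 / 0.5285)² = 22.14.
Rounding up, n = 23.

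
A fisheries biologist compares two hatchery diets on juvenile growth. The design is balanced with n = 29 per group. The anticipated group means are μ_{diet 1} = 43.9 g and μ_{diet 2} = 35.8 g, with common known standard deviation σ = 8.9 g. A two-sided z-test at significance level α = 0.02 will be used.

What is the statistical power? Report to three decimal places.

Power ≈ 0.873

Standardized effect: d = |μ_{diet 1} − μ_{diet 2}| / σ = |43.9 − 35.8| / 8.9 = 0.9101
Noncentrality parameter: δ = d·√(n/2) = 0.9101 × √(29/2) = 3.4656
Critical value for a two-sided test at α = 0.02: z_{α/2} = 2.326.
Power = Φ(δ − 2.326) + Φ(−δ − 2.326) = Φ(1.139) + Φ(-5.792) = 0.8727 + 0.0000 = 0.8727.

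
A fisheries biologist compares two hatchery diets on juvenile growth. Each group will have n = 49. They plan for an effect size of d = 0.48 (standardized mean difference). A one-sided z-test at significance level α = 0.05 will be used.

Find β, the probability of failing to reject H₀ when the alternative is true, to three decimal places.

Noncentrality parameter: δ = d·√(n/2) = 0.48 × √(49/2) = 2.3759
One-sided α = 0.05 → critical value z_{0.05} = 1.645.
Power = Φ(δ − 1.645) = Φ(0.731) = 0.7676.
Type II error: β = 1 − power = 1 − 0.7676 = 0.2324.

β ≈ 0.232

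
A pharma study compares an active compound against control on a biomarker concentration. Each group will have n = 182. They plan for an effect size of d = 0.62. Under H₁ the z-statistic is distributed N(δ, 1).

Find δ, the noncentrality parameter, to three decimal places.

δ ≈ 5.914

The noncentrality parameter scales effect size by the design's sample-size factor: δ = d·√(n/2) = 0.62 × √(182/2) = 5.9144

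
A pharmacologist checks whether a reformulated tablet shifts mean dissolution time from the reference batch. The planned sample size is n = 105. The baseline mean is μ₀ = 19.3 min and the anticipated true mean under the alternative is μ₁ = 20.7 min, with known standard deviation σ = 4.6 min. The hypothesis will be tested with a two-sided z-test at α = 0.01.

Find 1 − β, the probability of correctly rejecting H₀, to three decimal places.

Standardized effect: d = |μ₁ − μ₀| / σ = |20.7 − 19.3| / 4.6 = 0.3043
Noncentrality parameter: δ = d·√n = 0.3043 × √105 = 3.1186
Critical value for a two-sided test at α = 0.01: z_{α/2} = 2.576.
Power = Φ(δ − 2.576) + Φ(−δ − 2.576) = Φ(0.543) + Φ(-5.694) = 0.7064 + 0.0000 = 0.7064.

Power ≈ 0.706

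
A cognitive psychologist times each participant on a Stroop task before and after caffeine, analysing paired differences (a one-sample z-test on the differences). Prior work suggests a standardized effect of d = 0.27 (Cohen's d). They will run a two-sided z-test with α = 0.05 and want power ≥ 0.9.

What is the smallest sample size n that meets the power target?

n = 145

For power 0.9 need Φ(δ − z_{0.025}) = 0.9, so δ = z_{0.025} + z_{0.10} = 1.960 + 1.282 = 3.242.
(The Φ(−δ − z_{α/2}) term is vanishingly small for δ > 0 and is dropped in the standard sample-size formula.)
δ = d·√n ⇒ n = (δ/d)² = (3.242 / 0.27)² = 144.13.
Rounding up, n = 145.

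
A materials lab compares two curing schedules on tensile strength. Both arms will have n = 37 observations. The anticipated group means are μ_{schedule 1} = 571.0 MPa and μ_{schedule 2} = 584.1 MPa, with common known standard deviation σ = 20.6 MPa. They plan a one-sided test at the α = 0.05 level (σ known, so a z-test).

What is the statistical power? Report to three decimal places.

Standardized effect: d = |μ_{schedule 1} − μ_{schedule 2}| / σ = |571.0 − 584.1| / 20.6 = 0.6359
Noncentrality parameter: δ = d·√(n/2) = 0.6359 × √(37/2) = 2.7352
One-sided α = 0.05 → critical value z_{0.05} = 1.645.
Power = P(Z > 1.645 − δ) = Φ(1.090) = 0.8622.

Power ≈ 0.862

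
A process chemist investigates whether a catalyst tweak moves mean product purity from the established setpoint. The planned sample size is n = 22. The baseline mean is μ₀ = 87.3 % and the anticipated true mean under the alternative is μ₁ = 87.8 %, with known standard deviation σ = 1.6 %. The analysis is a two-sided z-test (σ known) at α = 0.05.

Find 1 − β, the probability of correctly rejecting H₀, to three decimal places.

Standardized effect: d = |μ₁ − μ₀| / σ = |87.8 − 87.3| / 1.6 = 0.3125
Noncentrality parameter: δ = d·√n = 0.3125 × √22 = 1.4658
Critical value for a two-sided test at α = 0.05: z_{α/2} = 1.960.
Power = Φ(δ − 1.960) + Φ(−δ − 1.960) = Φ(-0.494) + Φ(-3.426) = 0.3106 + 0.0003 = 0.3109.

Power ≈ 0.311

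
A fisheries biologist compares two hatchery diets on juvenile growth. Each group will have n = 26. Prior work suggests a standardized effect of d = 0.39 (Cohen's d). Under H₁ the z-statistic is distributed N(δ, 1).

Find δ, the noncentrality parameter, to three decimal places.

δ ≈ 1.406

δ = d·√(n/2) = 0.39 × √(26/2) = 1.4062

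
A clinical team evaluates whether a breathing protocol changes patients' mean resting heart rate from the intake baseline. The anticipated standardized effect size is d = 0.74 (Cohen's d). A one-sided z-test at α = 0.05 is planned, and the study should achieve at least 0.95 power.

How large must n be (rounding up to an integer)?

n = 20

Set Φ(δ − 1.645) = 0.95; then δ − 1.645 = Φ⁻¹(0.95) = 1.645, giving δ = 3.290.
δ = d·√n ⇒ n = (δ/d)² = (3.290 / 0.74)² = 19.76.
Rounding up, n = 20.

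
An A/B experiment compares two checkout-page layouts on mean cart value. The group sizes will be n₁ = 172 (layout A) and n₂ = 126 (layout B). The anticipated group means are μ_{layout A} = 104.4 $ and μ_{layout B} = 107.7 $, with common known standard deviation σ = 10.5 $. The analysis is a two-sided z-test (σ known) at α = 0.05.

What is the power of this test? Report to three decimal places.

Power ≈ 0.764

Standardized effect: d = |μ_{layout A} − μ_{layout B}| / σ = |104.4 − 107.7| / 10.5 = 0.3143
Noncentrality parameter: δ = d / √(1/n₁ + 1/n₂) = 0.3143 / √(1/172 + 1/126) = 2.6802
Critical value for a two-sided test at α = 0.05: z_{α/2} = 1.960.
Power = Φ(δ − 1.960) + Φ(−δ − 1.960) = Φ(0.720) + Φ(-4.640) = 0.7643 + 0.0000 = 0.7643.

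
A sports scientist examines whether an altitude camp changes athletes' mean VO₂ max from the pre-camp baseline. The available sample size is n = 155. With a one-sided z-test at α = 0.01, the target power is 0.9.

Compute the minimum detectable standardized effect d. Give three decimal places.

Required noncentrality: δ = z_{0.01} + z_{0.10} = 2.326 + 1.282 = 3.608.
δ = d·√n ⇒ d = δ/√n = 3.608/√155 = 0.2898.

d ≈ 0.290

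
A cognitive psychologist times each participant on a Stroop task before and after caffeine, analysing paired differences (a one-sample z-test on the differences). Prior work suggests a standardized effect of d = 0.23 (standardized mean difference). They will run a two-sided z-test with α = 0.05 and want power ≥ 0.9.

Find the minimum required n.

Set Φ(δ − 1.960) = 0.9; then δ − 1.960 = Φ⁻¹(0.9) = 1.282, giving δ = 3.242.
(The Φ(−δ − z_{α/2}) term is vanishingly small for δ > 0 and is dropped in the standard sample-size formula.)
δ = d·√n ⇒ n = (δ/d)² = (3.242 / 0.23)² = 198.63.
Rounding up, n = 199.

n = 199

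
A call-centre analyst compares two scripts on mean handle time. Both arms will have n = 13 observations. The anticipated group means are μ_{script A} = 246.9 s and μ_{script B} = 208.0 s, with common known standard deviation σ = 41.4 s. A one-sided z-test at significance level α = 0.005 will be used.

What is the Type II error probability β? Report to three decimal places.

β ≈ 0.572

Standardized effect: d = |μ_{script A} − μ_{script B}| / σ = |246.9 − 208.0| / 41.4 = 0.9396
Noncentrality parameter: δ = d·√(n/2) = 0.9396 × √(13/2) = 2.3956
Critical value for a one-sided test at α = 0.005: z_α = 2.576.
Power = Φ(δ − 2.576) = Φ(-0.180) = 0.4285.
Type II error: β = 1 − power = 1 − 0.4285 = 0.5715.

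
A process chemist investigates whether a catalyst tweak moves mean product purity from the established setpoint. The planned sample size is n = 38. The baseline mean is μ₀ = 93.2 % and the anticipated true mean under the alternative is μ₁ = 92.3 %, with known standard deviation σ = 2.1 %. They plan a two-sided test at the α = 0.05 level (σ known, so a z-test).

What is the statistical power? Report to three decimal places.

Power ≈ 0.752

Standardized effect: d = |μ₁ − μ₀| / σ = |92.3 − 93.2| / 2.1 = 0.4286
Noncentrality parameter: δ = d·√n = 0.4286 × √38 = 2.6419
Two-sided α = 0.05 → critical value z_{0.025} = 1.960.
Power = Φ(δ − 1.960) + Φ(−δ − 1.960) = Φ(0.682) + Φ(-4.602) = 0.7524 + 0.0000 = 0.7524.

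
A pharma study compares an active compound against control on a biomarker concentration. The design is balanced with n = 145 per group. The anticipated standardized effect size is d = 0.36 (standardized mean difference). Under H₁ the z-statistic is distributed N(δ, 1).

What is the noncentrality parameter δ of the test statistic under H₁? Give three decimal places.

δ ≈ 3.065

δ = d·√(n/2) = 0.36 × √(145/2) = 3.0653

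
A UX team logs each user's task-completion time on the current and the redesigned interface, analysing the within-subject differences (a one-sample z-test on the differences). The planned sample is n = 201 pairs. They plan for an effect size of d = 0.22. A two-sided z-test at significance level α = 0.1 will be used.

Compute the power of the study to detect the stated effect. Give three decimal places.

Power ≈ 0.930

Noncentrality parameter: δ = d·√n = 0.22 × √201 = 3.1190
Two-sided α = 0.1 → critical value z_{0.05} = 1.645.
Power = Φ(δ − 1.645) + Φ(−δ − 1.645) = Φ(1.474) + Φ(-4.764) = 0.9298 + 0.0000 = 0.9298.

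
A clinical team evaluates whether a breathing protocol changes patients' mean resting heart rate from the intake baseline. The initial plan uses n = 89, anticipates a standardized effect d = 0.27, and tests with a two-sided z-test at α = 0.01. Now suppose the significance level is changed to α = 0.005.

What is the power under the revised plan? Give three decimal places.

δ = d·√n = 0.27 × √89 = 2.5472 (unchanged). New critical value: z_{0.0025} = 2.807.
Revised power = Φ(δ − 2.807) + Φ(−δ − 2.807) = Φ(-0.260) + Φ(-5.354) = 0.3975 + 0.0000 = 0.3975.

Power ≈ 0.397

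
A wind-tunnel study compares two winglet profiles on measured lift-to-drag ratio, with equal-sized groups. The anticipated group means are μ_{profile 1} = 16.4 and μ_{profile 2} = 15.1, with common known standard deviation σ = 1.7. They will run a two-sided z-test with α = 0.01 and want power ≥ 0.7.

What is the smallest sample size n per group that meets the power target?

Standardized effect: d = |μ_{profile 1} − μ_{profile 2}| / σ = |16.4 − 15.1| / 1.7 = 0.7647
For power 0.7 need Φ(δ − z_{0.005}) = 0.7, so δ = z_{0.005} + z_{0.30} = 2.576 + 0.524 = 3.100.
(For δ > 0 the lower-tail rejection region contributes negligibly to power, so the one-term inversion is standard.)
δ = d·√(n/2) ⇒ n = 2(δ/d)² = 2 × (3.100 / 0.7647)² = 32.87.
Rounding up, n = 33 per group.

n = 33 per group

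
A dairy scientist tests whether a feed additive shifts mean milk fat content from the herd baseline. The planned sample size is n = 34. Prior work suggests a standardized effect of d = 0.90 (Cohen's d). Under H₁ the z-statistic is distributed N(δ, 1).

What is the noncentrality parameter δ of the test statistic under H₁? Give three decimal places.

δ ≈ 5.248

δ = d·√n = 0.90 × √34 = 5.2479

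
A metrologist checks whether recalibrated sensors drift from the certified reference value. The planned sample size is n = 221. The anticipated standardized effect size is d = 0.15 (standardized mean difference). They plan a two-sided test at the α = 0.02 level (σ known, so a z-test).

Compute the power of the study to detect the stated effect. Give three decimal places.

Power ≈ 0.462

Noncentrality parameter: λ = d·√n = 0.15 × √221 = 2.2299
Two-sided α = 0.02 → critical value z_{0.01} = 2.326.
Power = Φ(λ − 2.326) + Φ(−λ − 2.326) = Φ(-0.096) + Φ(-4.556) = 0.4616 + 0.0000 = 0.4616.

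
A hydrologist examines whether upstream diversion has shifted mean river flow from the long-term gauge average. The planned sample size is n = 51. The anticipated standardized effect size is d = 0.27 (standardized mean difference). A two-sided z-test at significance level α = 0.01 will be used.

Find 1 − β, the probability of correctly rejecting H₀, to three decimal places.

Power ≈ 0.259

Noncentrality parameter: δ = d·√n = 0.27 × √51 = 1.9282
Two-sided α = 0.01 → critical value z_{0.005} = 2.576.
Power = Φ(δ − 2.576) + Φ(−δ − 2.576) = Φ(-0.648) + Φ(-4.504) = 0.2586 + 0.0000 = 0.2586.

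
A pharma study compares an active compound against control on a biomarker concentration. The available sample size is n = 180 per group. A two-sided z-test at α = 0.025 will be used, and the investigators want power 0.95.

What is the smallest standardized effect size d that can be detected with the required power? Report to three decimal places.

d ≈ 0.410

Required noncentrality: δ = z_{0.0125} + z_{0.05} = 2.241 + 1.645 = 3.886.
(Lower-tail contribution to power is negligible for δ > 0.)
δ = d·√(n/2) ⇒ d = δ/√(n/2) = 3.886/√(180/2) = 0.4096.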